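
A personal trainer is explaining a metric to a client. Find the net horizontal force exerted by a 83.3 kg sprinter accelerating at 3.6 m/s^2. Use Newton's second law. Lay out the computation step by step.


Newton's second law: F = m * a
F = 83.3 * 3.6 = 299.88 N

299.88 N


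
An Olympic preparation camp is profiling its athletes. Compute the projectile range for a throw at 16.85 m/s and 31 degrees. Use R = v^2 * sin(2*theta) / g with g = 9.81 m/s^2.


Two times the angle = 62 degrees
sin(62) = 0.882948
R = 283.9225 * 0.882948 / 9.81 = 25.554 m

25.554 m


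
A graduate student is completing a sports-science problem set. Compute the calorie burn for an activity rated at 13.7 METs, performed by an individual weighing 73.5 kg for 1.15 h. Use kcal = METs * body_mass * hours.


Product of METs and mass = 13.7 * 73.5 = 1006.95
Total kcal = 1006.95 * 1.15 = 1157.99 kcal

1157.99 kcal


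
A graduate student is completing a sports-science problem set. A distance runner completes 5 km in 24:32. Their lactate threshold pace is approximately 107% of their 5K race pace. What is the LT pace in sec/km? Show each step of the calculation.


Convert to seconds: 24 min 32 s = 1472 s
Pace per km = 1472 / 5 = 294.4 s/km
LT pace = 294.4 * 1.07 = 315.01 s/km

315.01 s/km


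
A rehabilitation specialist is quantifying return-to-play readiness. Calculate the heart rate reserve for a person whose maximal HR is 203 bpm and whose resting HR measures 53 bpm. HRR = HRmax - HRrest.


HRmax = 203 bpm
HRrest = 53 bpm
HRR = 203 - 53 = 150 bpm

150 bpm


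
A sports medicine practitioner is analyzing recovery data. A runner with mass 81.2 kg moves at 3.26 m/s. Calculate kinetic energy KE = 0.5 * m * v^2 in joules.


v^2 = 3.26^2 = 10.6276
KE = 0.5 * 81.2 * 10.6276
= 431.48 J

431.48 J


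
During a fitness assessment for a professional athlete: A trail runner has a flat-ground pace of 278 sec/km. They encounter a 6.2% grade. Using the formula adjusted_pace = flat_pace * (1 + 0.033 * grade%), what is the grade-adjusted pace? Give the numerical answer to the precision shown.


Grade factor = 1 + 0.033 * 6.2 = 1.2046
Adjusted = 278 * 1.2046 = 334.88 sec/km

334.88 s/km


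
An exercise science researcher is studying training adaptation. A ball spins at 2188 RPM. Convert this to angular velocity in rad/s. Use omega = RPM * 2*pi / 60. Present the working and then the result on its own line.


omega = 2188 * 2 * pi / 60
= 2188 * 6.28318531 / 60
= 13747.609 / 60
= 229.127 rad/s

229.127 rad/s


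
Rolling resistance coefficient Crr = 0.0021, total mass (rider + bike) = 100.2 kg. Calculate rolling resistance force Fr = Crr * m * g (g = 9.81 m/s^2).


Fr = Crr * m * g
= 0.0021 * 100.2 * 9.81
= 2.064 N

2.064 N


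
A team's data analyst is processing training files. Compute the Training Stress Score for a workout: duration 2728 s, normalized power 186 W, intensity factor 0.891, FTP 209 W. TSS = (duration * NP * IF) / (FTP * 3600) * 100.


Product = 2728 * 186 * 0.891 = 452100.528
Base = 209 * 3600 = 752400
TSS = 452100.528 / 752400 * 100 = 60.09

60.09 TSS


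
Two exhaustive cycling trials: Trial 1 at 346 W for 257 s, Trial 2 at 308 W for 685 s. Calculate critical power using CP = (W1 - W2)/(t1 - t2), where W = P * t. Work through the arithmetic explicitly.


W1 = 346 * 257 = 88922 J
W2 = 308 * 685 = 210980 J
CP = (88922 - 210980) / (257 - 685)
= -122058 / -428
= 285.18 W

285.18 W


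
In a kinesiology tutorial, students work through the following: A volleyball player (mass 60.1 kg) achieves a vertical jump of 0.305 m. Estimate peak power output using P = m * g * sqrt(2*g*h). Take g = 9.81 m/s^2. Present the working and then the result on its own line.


2 * g * h = 2 * 9.81 * 0.305 = 5.9841
sqrt(5.9841) = 2.446242 m/s
P = 60.1 * 9.81 * 2.446242 = 1442.26 W

1442.26 W


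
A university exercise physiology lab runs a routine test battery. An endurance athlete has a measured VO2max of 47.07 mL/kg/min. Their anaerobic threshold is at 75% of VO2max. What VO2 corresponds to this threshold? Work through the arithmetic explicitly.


Anaerobic threshold VO2 = VO2max * 75%
= 47.07 * 0.75
= 35.3 mL/kg/min

35.3 mL/kg/min


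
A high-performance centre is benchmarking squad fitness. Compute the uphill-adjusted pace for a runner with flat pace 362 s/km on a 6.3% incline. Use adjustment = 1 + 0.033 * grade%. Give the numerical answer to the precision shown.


Adjustment factor = 1 + 0.033 * 6.3 = 1.2079
Grade-adjusted pace = 362 * 1.2079 = 437.26 s/km

437.26 s/km


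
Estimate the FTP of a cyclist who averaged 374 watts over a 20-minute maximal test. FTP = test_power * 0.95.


FTP = 374 * 0.95 = 355.3 W

355.3 W


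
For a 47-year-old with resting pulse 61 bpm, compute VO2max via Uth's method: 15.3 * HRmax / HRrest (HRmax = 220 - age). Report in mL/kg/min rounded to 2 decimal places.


Step 1: HRmax = 220 - 47 = 173 bpm
Step 2: Ratio = 173 / 61 = 2.8361
Step 3: VO2max = 15.3 * 2.8361 = 43.39 mL/kg/min

43.39 mL/kg/min


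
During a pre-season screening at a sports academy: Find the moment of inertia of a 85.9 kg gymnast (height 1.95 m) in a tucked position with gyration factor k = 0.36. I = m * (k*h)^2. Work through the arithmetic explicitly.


Radius of gyration = 0.36 * 1.95 = 0.702 m
I = 85.9 * 0.702^2
= 85.9 * 0.492804
= 42.332 kg*m^2

42.332 kg*m^2


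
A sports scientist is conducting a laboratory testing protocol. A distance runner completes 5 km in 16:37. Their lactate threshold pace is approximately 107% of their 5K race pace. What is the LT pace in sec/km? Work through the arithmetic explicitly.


Convert to seconds: 16 min 37 s = 997 s
Pace per km = 997 / 5 = 199.4 s/km
LT pace = 199.4 * 1.07 = 213.36 s/km

213.36 s/km


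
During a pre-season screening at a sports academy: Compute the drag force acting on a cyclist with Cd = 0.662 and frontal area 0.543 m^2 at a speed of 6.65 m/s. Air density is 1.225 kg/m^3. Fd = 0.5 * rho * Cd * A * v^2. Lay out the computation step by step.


Step 1: v^2 = 44.2225
Step 2: Fd = 0.5 * 1.225 * 0.662 * 0.543 * 44.2225
= 9.737 N

9.737 N


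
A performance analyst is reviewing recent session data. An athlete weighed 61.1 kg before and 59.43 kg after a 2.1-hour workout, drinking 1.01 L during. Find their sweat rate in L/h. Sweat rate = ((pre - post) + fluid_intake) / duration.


Body mass change = 1.67 kg
Total sweat loss = 1.67 + 1.01 = 2.68 L
Rate = 2.68 / 2.1 = 1.276 L/h

1.276 L/h


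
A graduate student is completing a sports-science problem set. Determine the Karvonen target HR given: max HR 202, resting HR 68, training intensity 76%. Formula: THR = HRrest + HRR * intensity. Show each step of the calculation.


HRR = HRmax - HRrest = 202 - 68 = 134
THR = 68 + 134 * 0.76
= 169.84 bpm

169.84 bpm


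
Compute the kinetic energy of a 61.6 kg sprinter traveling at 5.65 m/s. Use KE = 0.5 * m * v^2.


Velocity squared = 31.9225
KE = 0.5 * 61.6 * 31.9225 = 983.21 J

983.21 J


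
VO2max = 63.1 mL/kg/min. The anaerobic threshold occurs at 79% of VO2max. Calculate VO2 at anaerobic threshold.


AT fraction = 79 / 100 = 0.79
AT VO2 = 63.1 * 0.79
= 49.85 mL/kg/min

49.85 mL/kg/min


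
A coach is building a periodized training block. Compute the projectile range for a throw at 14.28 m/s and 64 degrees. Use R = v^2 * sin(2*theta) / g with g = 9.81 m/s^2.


Two times the angle = 128 degrees
sin(128) = 0.788011
R = 203.9184 * 0.788011 / 9.81 = 16.38 m

16.38 m


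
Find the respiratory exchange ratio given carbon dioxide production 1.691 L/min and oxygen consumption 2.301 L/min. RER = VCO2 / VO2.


VCO2 = 1.691 L/min
VO2 = 2.301 L/min
RER = 1.691 / 2.301 = 0.7349

0.7349


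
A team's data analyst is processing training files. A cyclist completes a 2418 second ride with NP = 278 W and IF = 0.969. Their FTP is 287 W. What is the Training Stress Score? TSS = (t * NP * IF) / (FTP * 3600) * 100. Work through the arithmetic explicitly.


t * NP * IF = 2418 * 278 * 0.969 = 651365.676
FTP * 3600 = 1033200
TSS = (651365.676 / 1033200) * 100 = 63.04

63.04 TSS


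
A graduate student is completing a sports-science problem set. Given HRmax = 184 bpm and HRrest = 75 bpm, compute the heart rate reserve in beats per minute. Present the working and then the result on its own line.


Heart rate reserve = maximum HR minus resting HR
HRR = 184 - 75 = 109 bpm

109 bpm


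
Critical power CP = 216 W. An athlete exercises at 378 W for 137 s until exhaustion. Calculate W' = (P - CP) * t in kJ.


P - CP = 378 - 216 = 162 W
W' = 162 * 137 = 22194 J
= 22194 / 1000 = 22.194 kJ

22.194 kJ


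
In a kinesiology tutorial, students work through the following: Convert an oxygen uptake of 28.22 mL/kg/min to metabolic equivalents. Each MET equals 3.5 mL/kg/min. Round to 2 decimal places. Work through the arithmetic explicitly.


One MET = 3.5 mL/kg/min
Number of METs = 28.22 / 3.5
= 8.06 METs

8.06 METs


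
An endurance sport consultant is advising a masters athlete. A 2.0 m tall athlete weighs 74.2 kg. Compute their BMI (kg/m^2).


height^2 = 4.0 m^2
BMI = 74.2 / 4.0 = 18.55 kg/m^2

18.55 kg/m^2


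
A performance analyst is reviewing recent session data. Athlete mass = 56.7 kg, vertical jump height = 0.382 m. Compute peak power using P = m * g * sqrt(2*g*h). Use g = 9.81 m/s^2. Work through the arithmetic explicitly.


sqrt(2 * 9.81 * 0.382) = sqrt(7.49484) = 2.737671 m/s
P = 56.7 * 9.81 * 2.737671
= 1522.77 W

1522.77 W


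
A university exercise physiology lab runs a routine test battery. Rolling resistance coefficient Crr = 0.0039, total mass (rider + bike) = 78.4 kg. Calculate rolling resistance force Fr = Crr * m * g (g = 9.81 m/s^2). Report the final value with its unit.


Fr = Crr * m * g
= 0.0039 * 78.4 * 9.81
= 3.0 N

3.0 N


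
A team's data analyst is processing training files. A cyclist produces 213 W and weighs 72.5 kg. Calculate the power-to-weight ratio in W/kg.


P/W = power / mass
= 213 / 72.5
= 2.938 W/kg

2.938 W/kg


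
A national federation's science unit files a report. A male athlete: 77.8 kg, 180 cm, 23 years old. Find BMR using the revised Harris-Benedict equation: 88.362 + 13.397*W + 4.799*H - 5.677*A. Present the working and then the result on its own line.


Intercept = 88.362
Weight contribution = 13.397 * 77.8 = 1042.2866
Height contribution = 4.799 * 180 = 863.82
Age contribution = 5.677 * 23 = 130.571
BMR = 88.362 + 1042.2866 + 863.82 - 130.571
= 1863.9 kcal/day

1863.9 kcal/day


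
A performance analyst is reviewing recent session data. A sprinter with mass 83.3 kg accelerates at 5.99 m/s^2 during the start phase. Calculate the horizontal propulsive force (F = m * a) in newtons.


F = m * a
= 83.3 * 5.99
= 498.97 N

498.97 N


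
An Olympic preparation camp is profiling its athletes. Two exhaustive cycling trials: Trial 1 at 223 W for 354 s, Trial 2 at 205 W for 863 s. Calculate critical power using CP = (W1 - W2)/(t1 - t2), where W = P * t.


W1 = 223 * 354 = 78942 J
W2 = 205 * 863 = 176915 J
CP = (78942 - 176915) / (354 - 863)
= -97973 / -509
= 192.48 W

192.48 W


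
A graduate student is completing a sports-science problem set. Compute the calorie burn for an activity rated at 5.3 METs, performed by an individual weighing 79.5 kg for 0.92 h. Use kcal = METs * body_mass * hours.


Product of METs and mass = 5.3 * 79.5 = 421.35
Total kcal = 421.35 * 0.92 = 387.64 kcal

387.64 kcal


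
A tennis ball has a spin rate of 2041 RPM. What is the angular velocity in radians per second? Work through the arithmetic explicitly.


Convert RPM to rad/s: multiply by 2*pi and divide by 60
omega = 2041 * 2 * pi / 60
= 213.733 rad/s

213.733 rad/s


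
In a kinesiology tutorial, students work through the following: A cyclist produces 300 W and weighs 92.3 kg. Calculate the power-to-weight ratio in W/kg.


P/W = power / mass
= 300 / 92.3
= 3.25 W/kg

3.25 W/kg


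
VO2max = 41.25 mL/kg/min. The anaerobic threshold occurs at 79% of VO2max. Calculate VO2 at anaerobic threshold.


AT fraction = 79 / 100 = 0.79
AT VO2 = 41.25 * 0.79
= 32.59 mL/kg/min

32.59 mL/kg/min


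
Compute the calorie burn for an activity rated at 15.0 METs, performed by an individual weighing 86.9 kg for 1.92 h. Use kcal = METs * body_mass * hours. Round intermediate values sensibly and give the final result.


Product of METs and mass = 15.0 * 86.9 = 1303.5
Total kcal = 1303.5 * 1.92 = 2502.72 kcal

2502.72 kcal


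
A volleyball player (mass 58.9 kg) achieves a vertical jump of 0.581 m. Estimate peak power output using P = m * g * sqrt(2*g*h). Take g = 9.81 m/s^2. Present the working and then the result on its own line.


2 * g * h = 2 * 9.81 * 0.581 = 11.39922
sqrt(11.39922) = 3.376273 m/s
P = 58.9 * 9.81 * 3.376273 = 1950.84 W

1950.84 W


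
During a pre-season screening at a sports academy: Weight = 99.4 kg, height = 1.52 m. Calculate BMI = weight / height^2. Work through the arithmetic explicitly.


height^2 = 1.52^2 = 2.3104
BMI = 99.4 / 2.3104 = 43.02 kg/m^2

43.02 kg/m^2


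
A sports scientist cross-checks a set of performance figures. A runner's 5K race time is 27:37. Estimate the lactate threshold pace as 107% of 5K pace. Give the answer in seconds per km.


Total race time = 27*60 + 37 = 1657 seconds
5K pace = 1657 / 5 = 331.4 sec/km
LT pace = 331.4 * 1.07 = 354.6 sec/km

354.6 s/km


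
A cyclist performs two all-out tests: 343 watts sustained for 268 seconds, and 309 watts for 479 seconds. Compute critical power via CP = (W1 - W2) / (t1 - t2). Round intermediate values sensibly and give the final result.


W1 = P1 * t1 = 343 * 268 = 91924 J
W2 = P2 * t2 = 309 * 479 = 148011 J
CP = (91924 - 148011) / (268 - 479)
= 265.82 W

265.82 W


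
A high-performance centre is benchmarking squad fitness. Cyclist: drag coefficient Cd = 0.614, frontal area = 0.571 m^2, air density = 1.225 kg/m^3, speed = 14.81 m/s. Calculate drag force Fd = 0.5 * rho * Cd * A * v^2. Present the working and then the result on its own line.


v^2 = 14.81^2 = 219.3361
Fd = 0.5 * 1.225 * 0.614 * 0.571 * 219.3361
= 47.1 N

47.1 N


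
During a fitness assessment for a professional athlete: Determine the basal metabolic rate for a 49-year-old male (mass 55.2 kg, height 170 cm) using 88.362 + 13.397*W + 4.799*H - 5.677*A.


BMR = 88.362 + 13.397*55.2 + 4.799*170 - 5.677*49
= 1365.53 kcal/day

1365.53 kcal/day


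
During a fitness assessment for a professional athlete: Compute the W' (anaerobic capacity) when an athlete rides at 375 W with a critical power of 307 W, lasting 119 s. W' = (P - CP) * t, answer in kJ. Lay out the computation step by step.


Above-CP power = 68 W
Duration = 119 s
W' = 68 * 119 = 8092 J
Convert: 8092 / 1000 = 8.092 kJ

8.092 kJ


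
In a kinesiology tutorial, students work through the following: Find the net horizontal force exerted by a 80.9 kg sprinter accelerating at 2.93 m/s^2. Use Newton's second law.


Newton's second law: F = m * a
F = 80.9 * 2.93 = 237.04 N

237.04 N


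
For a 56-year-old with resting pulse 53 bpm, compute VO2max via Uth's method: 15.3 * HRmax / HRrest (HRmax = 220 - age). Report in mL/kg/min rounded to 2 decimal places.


Step 1: HRmax = 220 - 56 = 164 bpm
Step 2: Ratio = 164 / 53 = 3.0943
Step 3: VO2max = 15.3 * 3.0943 = 47.34 mL/kg/min

47.34 mL/kg/min


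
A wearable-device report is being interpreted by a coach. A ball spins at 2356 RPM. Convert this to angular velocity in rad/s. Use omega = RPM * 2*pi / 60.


omega = 2356 * 2 * pi / 60
= 2356 * 6.28318531 / 60
= 14803.185 / 60
= 246.72 rad/s

246.72 rad/s


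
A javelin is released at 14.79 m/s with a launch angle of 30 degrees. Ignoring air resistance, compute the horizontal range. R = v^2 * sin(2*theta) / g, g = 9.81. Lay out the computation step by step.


Launch speed squared = 218.7441
sin(2 * 30 deg) = 0.866025
Range = 218.7441 * 0.866025 / 9.81
= 19.311 m

19.311 m


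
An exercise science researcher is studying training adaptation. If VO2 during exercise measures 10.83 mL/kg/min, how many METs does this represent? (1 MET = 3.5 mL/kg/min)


METs = VO2 / 3.5 = 10.83 / 3.5 = 3.09

3.09 METs


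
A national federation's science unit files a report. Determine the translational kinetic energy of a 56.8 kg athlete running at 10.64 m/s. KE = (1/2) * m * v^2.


KE = 0.5 * m * v^2
= 0.5 * 56.8 * 10.64^2
= 0.5 * 56.8 * 113.2096
= 3215.15 J

3215.15 J


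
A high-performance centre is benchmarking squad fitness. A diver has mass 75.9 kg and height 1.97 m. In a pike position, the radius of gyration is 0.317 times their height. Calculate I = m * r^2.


r = 0.317 * 1.97 = 0.62449 m
I = m * r^2 = 75.9 * 0.389988 = 29.6 kg*m^2

29.6 kg*m^2


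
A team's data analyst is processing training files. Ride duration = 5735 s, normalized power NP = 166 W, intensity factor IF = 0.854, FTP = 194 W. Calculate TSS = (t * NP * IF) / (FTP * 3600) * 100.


Numerator = 5735 * 166 * 0.854 = 813016.54
Denominator = 194 * 3600 = 698400
TSS = 813016.54 / 698400 * 100
= 116.41

116.41 TSS


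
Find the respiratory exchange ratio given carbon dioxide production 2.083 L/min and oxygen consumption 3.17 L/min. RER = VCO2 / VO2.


VCO2 = 2.083 L/min
VO2 = 3.17 L/min
RER = 2.083 / 3.17 = 0.6571

0.6571


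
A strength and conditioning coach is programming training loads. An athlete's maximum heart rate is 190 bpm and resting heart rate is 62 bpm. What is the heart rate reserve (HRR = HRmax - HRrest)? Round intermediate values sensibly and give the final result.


HRR = HRmax - HRrest
= 190 - 62
= 128 bpm

128 bpm


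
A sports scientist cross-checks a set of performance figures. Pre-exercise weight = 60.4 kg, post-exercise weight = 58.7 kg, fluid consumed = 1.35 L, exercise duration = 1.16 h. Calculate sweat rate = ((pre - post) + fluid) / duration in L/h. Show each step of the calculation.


Weight loss = 60.4 - 58.7 = 1.7 kg (approx L)
Total sweat = 1.7 + 1.35 = 3.05 L
Sweat rate = 3.05 / 1.16 = 2.629 L/h

2.629 L/h


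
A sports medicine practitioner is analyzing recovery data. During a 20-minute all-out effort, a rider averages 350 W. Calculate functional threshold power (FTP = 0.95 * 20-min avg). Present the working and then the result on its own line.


FTP = 0.95 * 350
= 332.5 W

332.5 W


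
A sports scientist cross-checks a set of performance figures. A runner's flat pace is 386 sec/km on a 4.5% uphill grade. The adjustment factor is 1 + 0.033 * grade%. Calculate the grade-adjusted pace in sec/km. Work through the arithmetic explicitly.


Factor = 1 + 0.033 * 4.5 = 1.1485
Adjusted pace = 386 * 1.1485
= 443.32 sec/km

443.32 s/km


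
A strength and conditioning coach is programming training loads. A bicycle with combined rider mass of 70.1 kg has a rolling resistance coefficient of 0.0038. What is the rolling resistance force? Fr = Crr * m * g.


Fr = 0.0038 * 70.1 * 9.81
= 0.26638 * 9.81
= 2.613 N

2.613 N


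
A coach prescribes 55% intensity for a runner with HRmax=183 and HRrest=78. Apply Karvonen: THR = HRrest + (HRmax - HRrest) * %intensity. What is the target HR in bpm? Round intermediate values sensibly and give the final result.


Heart rate reserve = 183 - 78 = 105
Intensity fraction = 55 / 100 = 0.55
THR = 78 + 105 * 0.55 = 135.75 bpm

135.75 bpm


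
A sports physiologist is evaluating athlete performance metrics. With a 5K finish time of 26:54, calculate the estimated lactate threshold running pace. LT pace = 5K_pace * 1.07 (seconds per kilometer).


Race duration = 1614 s for 5 km
Average pace = 1614 / 5 = 322.8 s/km
LT pace = 322.8 * 1.07
= 345.4 s/km

345.4 s/km


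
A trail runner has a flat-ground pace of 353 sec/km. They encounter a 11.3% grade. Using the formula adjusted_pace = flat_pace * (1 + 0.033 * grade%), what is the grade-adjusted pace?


Grade factor = 1 + 0.033 * 11.3 = 1.3729
Adjusted = 353 * 1.3729 = 484.63 sec/km

484.63 s/km


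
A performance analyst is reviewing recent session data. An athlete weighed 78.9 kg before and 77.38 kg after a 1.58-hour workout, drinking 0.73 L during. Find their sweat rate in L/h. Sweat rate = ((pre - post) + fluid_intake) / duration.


Body mass change = 1.52 kg
Total sweat loss = 1.52 + 0.73 = 2.25 L
Rate = 2.25 / 1.58 = 1.424 L/h

1.424 L/h


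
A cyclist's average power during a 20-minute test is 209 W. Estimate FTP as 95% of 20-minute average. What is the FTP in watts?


FTP = 20-min power * 0.95
= 209 * 0.95
= 198.55 W

198.55 W


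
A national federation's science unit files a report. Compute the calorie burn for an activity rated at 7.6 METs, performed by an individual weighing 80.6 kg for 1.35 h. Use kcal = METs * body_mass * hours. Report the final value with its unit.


Product of METs and mass = 7.6 * 80.6 = 612.56
Total kcal = 612.56 * 1.35 = 826.96 kcal

826.96 kcal


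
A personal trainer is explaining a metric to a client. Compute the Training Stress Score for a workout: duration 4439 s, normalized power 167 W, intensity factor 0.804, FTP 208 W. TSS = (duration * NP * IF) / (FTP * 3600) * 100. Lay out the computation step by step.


Product = 4439 * 167 * 0.804 = 596015.652
Base = 208 * 3600 = 748800
TSS = 596015.652 / 748800 * 100 = 79.6

79.6 TSS


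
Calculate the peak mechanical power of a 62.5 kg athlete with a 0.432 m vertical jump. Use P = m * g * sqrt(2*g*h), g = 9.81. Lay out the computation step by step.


First, sqrt(2gh) = sqrt(2 * 9.81 * 0.432)
= sqrt(8.47584) = 2.91133 m/s
Power = 62.5 * 9.81 * 2.91133 = 1785.01 W

1785.01 W


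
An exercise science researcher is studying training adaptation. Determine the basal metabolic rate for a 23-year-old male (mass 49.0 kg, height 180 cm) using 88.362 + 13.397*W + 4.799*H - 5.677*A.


BMR = 88.362 + 13.397*49.0 + 4.799*180 - 5.677*23
= 1478.06 kcal/day

1478.06 kcal/day


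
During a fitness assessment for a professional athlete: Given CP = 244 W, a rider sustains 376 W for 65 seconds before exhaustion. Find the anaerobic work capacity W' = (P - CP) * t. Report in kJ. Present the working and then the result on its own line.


Excess power = 376 - 244 = 132 W
Work above CP = 132 * 65 = 8580 J
W' = 8.58 kJ

8.58 kJ


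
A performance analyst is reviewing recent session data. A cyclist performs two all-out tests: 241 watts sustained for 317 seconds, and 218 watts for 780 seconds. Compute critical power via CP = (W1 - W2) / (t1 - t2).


W1 = P1 * t1 = 241 * 317 = 76397 J
W2 = P2 * t2 = 218 * 780 = 170040 J
CP = (76397 - 170040) / (317 - 780)
= 202.25 W

202.25 W


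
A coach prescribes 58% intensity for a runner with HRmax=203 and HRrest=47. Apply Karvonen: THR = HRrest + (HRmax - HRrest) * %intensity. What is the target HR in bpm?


Heart rate reserve = 203 - 47 = 156
Intensity fraction = 58 / 100 = 0.58
THR = 47 + 156 * 0.58 = 137.48 bpm

137.48 bpm


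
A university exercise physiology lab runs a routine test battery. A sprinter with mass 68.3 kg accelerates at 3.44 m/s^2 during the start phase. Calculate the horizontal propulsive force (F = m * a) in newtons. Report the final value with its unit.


F = m * a
= 68.3 * 3.44
= 234.95 N

234.95 N


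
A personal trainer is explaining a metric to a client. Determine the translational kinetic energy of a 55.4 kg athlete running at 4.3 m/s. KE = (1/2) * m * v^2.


KE = 0.5 * m * v^2
= 0.5 * 55.4 * 4.3^2
= 0.5 * 55.4 * 18.49
= 512.17 J

512.17 J


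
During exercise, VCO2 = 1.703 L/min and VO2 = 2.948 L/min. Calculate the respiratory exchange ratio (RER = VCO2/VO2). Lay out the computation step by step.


RER = VCO2 / VO2
= 1.703 / 2.948
= 0.5777

0.5777


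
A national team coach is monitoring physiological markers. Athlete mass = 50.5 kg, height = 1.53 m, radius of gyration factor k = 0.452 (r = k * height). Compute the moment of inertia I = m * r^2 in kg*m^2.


r = k * height = 0.452 * 1.53 = 0.69156 m
r^2 = 0.69156^2 = 0.478255
I = 50.5 * 0.478255 = 24.152 kg*m^2

24.152 kg*m^2


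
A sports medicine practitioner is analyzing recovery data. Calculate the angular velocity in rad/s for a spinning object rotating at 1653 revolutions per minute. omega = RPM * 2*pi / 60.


omega = RPM * 2*pi / 60
= 1653 * 6.28318531 / 60
= 173.102 rad/s

173.102 rad/s


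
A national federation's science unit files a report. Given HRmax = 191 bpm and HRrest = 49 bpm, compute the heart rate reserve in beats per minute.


Heart rate reserve = maximum HR minus resting HR
HRR = 191 - 49 = 142 bpm

142 bpm


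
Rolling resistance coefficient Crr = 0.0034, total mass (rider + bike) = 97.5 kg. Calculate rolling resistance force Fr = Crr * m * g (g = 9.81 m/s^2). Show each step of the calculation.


Fr = Crr * m * g
= 0.0034 * 97.5 * 9.81
= 3.252 N

3.252 N


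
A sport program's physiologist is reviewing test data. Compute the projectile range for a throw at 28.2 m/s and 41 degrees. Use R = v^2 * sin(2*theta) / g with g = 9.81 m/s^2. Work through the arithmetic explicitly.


Two times the angle = 82 degrees
sin(82) = 0.990268
R = 795.24 * 0.990268 / 9.81 = 80.275 m

80.275 m


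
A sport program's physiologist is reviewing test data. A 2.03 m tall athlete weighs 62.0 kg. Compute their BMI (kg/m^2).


height^2 = 4.1209 m^2
BMI = 62.0 / 4.1209 = 15.05 kg/m^2

15.05 kg/m^2


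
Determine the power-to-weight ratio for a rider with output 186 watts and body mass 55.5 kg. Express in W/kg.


P/W = 186 / 55.5 = 3.351 W/kg

3.351 W/kg


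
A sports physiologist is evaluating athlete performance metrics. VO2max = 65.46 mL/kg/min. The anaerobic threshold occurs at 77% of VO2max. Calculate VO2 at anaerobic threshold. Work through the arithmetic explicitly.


AT fraction = 77 / 100 = 0.77
AT VO2 = 65.46 * 0.77
= 50.4 mL/kg/min

50.4 mL/kg/min


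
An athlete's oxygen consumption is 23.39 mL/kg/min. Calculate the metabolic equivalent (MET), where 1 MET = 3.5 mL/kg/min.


MET = VO2 / 3.5
= 23.39 / 3.5
= 6.68 METs

6.68 METs


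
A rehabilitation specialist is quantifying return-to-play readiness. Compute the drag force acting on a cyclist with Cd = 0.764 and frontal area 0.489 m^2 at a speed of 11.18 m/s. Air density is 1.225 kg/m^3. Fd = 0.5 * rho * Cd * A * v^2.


Step 1: v^2 = 124.9924
Step 2: Fd = 0.5 * 1.225 * 0.764 * 0.489 * 124.9924
= 28.602 N

28.602 N


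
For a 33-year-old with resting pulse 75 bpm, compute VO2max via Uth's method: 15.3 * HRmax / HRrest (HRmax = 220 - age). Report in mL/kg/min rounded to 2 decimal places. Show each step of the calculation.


Step 1: HRmax = 220 - 33 = 187 bpm
Step 2: Ratio = 187 / 75 = 2.4933
Step 3: VO2max = 15.3 * 2.4933 = 38.15 mL/kg/min

38.15 mL/kg/min


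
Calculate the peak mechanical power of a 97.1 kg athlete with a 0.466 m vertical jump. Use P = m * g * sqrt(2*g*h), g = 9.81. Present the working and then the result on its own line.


First, sqrt(2gh) = sqrt(2 * 9.81 * 0.466)
= sqrt(9.14292) = 3.023726 m/s
Power = 97.1 * 9.81 * 3.023726 = 2880.25 W

2880.25 W


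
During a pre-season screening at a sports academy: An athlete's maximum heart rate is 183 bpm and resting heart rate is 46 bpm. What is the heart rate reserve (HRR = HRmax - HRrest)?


HRR = HRmax - HRrest
= 183 - 46
= 137 bpm

137 bpm


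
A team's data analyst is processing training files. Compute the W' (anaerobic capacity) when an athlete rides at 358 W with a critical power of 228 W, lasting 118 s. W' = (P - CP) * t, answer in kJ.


Above-CP power = 130 W
Duration = 118 s
W' = 130 * 118 = 15340 J
Convert: 15340 / 1000 = 15.34 kJ

15.34 kJ


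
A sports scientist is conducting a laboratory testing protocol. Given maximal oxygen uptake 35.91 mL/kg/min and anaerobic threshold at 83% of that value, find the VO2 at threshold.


Percentage as decimal = 0.83
VO2 at AT = 35.91 * 0.83 = 29.81 mL/kg/min

29.81 mL/kg/min


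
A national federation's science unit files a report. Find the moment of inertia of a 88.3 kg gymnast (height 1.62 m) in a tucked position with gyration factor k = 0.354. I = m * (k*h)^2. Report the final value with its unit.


Radius of gyration = 0.354 * 1.62 = 0.57348 m
I = 88.3 * 0.57348^2
= 88.3 * 0.328879
= 29.04 kg*m^2

29.04 kg*m^2


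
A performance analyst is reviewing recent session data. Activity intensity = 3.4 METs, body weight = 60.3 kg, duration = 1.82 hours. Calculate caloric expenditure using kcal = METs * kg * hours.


kcal = 3.4 * 60.3 * 1.82
= 205.02 * 1.82
= 373.14 kcal

373.14 kcal


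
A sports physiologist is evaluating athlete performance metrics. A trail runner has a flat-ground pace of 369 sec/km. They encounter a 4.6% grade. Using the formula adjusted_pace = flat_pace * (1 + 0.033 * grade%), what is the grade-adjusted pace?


Grade factor = 1 + 0.033 * 4.6 = 1.1518
Adjusted = 369 * 1.1518 = 425.01 sec/km

425.01 s/km


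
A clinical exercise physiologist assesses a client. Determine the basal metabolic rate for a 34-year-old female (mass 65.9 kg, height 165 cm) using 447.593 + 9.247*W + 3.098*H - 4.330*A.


BMR = 447.593 + 9.247*65.9 + 3.098*165 - 4.330*34
= 1420.92 kcal/day

1420.92 kcal/day


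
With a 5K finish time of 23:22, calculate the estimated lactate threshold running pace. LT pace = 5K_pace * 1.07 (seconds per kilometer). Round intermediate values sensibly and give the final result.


Race duration = 1402 s for 5 km
Average pace = 1402 / 5 = 280.4 s/km
LT pace = 280.4 * 1.07
= 300.03 s/km

300.03 s/km


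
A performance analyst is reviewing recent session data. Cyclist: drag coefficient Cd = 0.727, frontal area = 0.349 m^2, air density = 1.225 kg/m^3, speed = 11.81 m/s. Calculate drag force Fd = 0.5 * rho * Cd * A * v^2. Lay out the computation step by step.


v^2 = 11.81^2 = 139.4761
Fd = 0.5 * 1.225 * 0.727 * 0.349 * 139.4761
= 21.675 N

21.675 N


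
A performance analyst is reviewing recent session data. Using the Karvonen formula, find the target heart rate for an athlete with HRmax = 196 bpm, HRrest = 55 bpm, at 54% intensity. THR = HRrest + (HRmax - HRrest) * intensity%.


HRR = 196 - 55 = 141
THR = 55 + 141 * 0.54
= 55 + 76.14
= 131.14 bpm

131.14 bpm


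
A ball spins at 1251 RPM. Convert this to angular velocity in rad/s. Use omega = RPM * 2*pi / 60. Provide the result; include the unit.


omega = 1251 * 2 * pi / 60
= 1251 * 6.28318531 / 60
= 7860.265 / 60
= 131.004 rad/s

131.004 rad/s


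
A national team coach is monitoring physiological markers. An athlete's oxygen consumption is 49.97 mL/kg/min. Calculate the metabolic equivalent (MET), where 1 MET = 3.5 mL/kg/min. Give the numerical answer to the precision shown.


MET = VO2 / 3.5
= 49.97 / 3.5
= 14.28 METs

14.28 METs


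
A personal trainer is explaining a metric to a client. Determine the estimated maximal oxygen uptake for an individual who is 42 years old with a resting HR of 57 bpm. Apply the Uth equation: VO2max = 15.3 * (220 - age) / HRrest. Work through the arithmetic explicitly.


HRmax = 220 - 42 = 178
VO2max = 15.3 * (178 / 57)
= 15.3 * 3.1228
= 47.78 mL/kg/min

47.78 mL/kg/min


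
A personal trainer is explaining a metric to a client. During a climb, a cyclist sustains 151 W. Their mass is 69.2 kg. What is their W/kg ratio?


Power-to-weight = 151 W / 69.2 kg
= 2.182 W/kg

2.182 W/kg


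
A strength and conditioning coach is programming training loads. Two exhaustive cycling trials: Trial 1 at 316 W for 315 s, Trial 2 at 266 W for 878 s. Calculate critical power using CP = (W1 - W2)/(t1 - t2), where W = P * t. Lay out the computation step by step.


W1 = 316 * 315 = 99540 J
W2 = 266 * 878 = 233548 J
CP = (99540 - 233548) / (315 - 878)
= -134008 / -563
= 238.02 W

238.02 W


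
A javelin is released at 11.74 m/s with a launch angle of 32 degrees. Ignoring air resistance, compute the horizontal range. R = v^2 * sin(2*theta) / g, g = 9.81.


Launch speed squared = 137.8276
sin(2 * 32 deg) = 0.898794
Range = 137.8276 * 0.898794 / 9.81
= 12.628 m

12.628 m


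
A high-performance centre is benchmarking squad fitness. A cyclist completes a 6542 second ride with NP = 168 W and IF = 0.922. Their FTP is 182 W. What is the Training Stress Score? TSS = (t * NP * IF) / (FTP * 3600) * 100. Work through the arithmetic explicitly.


t * NP * IF = 6542 * 168 * 0.922 = 1013329.632
FTP * 3600 = 655200
TSS = (1013329.632 / 655200) * 100 = 154.66

154.66 TSS


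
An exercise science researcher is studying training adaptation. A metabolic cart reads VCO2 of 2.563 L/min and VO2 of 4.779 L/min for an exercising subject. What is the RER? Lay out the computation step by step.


RER = VCO2 / VO2 = 2.563 / 4.779 = 0.5363

0.5363


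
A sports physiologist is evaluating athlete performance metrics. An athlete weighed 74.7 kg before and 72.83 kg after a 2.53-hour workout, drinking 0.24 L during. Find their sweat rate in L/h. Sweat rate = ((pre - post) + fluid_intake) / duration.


Body mass change = 1.87 kg
Total sweat loss = 1.87 + 0.24 = 2.11 L
Rate = 2.11 / 2.53 = 0.834 L/h

0.834 L/h


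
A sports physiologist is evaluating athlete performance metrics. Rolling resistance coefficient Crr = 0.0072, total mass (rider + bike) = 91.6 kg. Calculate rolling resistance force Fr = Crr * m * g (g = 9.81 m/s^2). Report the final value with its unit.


Fr = Crr * m * g
= 0.0072 * 91.6 * 9.81
= 6.47 N

6.47 N


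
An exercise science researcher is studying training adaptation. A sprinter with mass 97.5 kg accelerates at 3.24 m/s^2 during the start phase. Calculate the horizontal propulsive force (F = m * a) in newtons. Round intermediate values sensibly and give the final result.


F = m * a
= 97.5 * 3.24
= 315.9 N

315.9 N


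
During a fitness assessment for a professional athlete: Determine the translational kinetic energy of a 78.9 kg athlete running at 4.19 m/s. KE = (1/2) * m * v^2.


KE = 0.5 * m * v^2
= 0.5 * 78.9 * 4.19^2
= 0.5 * 78.9 * 17.5561
= 692.59 J

692.59 J


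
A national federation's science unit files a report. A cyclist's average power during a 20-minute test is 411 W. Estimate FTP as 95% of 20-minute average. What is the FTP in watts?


FTP = 20-min power * 0.95
= 411 * 0.95
= 390.45 W

390.45 W


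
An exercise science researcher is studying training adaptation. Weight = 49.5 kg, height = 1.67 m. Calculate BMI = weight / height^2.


height^2 = 1.67^2 = 2.7889
BMI = 49.5 / 2.7889 = 17.75 kg/m^2

17.75 kg/m^2


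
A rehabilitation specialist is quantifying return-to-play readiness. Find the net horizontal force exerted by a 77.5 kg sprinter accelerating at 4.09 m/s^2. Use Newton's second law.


Newton's second law: F = m * a
F = 77.5 * 4.09 = 316.98 N

316.98 N


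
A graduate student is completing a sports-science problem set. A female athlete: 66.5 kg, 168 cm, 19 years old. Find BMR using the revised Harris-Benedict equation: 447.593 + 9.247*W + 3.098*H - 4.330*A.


Intercept = 447.593
Weight contribution = 9.247 * 66.5 = 614.9255
Height contribution = 3.098 * 168 = 520.464
Age contribution = 4.33 * 19 = 82.27
BMR = 447.593 + 614.9255 + 520.464 - 82.27
= 1500.71 kcal/day

1500.71 kcal/day


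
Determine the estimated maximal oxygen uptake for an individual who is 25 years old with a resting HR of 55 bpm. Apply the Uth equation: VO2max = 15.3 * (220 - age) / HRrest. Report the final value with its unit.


HRmax = 220 - 25 = 195
VO2max = 15.3 * (195 / 55)
= 15.3 * 3.5455
= 54.25 mL/kg/min

54.25 mL/kg/min


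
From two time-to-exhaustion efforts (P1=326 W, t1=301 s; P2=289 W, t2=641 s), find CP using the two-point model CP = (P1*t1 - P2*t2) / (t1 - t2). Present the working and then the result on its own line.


Work in trial 1 = 98126 J
Work in trial 2 = 185249 J
Delta work = -87123 J
Delta time = -340 s
CP = -87123 / -340 = 256.24 W

256.24 W


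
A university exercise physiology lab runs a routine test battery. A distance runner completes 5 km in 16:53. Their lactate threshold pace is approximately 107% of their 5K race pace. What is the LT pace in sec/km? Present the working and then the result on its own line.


Convert to seconds: 16 min 53 s = 1013 s
Pace per km = 1013 / 5 = 202.6 s/km
LT pace = 202.6 * 1.07 = 216.78 s/km

216.78 s/km


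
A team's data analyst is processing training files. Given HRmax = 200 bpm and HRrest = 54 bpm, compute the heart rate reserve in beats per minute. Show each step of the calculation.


Heart rate reserve = maximum HR minus resting HR
HRR = 200 - 54 = 146 bpm

146 bpm


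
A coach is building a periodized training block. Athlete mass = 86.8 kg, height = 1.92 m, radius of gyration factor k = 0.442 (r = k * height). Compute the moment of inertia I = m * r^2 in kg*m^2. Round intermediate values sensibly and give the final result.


r = k * height = 0.442 * 1.92 = 0.84864 m
r^2 = 0.84864^2 = 0.72019
I = 86.8 * 0.72019 = 62.512 kg*m^2

62.512 kg*m^2


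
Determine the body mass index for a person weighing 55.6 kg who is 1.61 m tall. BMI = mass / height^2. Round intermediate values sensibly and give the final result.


BMI = mass / height^2
= 55.6 / 1.61^2
= 55.6 / 2.5921
= 21.45 kg/m^2

21.45 kg/m^2


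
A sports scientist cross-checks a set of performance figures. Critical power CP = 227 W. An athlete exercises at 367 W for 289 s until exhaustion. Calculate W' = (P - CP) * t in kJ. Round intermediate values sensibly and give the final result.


P - CP = 367 - 227 = 140 W
W' = 140 * 289 = 40460 J
= 40460 / 1000 = 40.46 kJ

40.46 kJ


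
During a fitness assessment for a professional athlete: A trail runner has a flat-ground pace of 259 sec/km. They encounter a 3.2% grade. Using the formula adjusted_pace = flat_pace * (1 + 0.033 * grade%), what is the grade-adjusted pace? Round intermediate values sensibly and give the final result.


Grade factor = 1 + 0.033 * 3.2 = 1.1056
Adjusted = 259 * 1.1056 = 286.35 sec/km

286.35 s/km


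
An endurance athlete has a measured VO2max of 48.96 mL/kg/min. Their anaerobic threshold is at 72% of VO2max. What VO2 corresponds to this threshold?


Anaerobic threshold VO2 = VO2max * 72%
= 48.96 * 0.72
= 35.25 mL/kg/min

35.25 mL/kg/min


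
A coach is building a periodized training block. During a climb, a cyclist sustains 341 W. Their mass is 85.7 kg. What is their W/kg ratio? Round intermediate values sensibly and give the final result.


Power-to-weight = 341 W / 85.7 kg
= 3.979 W/kg

3.979 W/kg


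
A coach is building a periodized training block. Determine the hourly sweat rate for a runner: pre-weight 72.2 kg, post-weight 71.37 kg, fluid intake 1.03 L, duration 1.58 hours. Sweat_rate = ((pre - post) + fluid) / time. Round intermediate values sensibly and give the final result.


Mass lost = 72.2 - 71.37 = 0.83 kg
Add fluid consumed: 0.83 + 1.03 = 1.86 L total sweat
Sweat rate = 1.86 / 1.58 = 1.177 L/h

1.177 L/h


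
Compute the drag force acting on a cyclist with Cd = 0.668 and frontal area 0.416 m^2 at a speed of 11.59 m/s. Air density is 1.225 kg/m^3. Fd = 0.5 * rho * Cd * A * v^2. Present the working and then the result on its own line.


Step 1: v^2 = 134.3281
Step 2: Fd = 0.5 * 1.225 * 0.668 * 0.416 * 134.3281
= 22.864 N

22.864 N


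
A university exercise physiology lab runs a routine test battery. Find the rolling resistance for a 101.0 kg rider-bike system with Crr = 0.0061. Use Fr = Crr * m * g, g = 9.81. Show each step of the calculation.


m * g = 101.0 * 9.81 = 990.81 N
Fr = 0.0061 * 990.81 = 6.044 N

6.044 N


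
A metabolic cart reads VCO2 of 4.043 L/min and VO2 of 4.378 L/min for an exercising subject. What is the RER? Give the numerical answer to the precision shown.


RER = VCO2 / VO2 = 4.043 / 4.378 = 0.9235

0.9235


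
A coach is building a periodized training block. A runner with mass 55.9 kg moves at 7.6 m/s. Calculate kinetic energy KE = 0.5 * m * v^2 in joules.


v^2 = 7.6^2 = 57.76
KE = 0.5 * 55.9 * 57.76
= 1614.39 J

1614.39 J


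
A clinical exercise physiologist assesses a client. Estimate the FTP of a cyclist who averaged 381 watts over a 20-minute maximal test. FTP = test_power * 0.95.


FTP = 381 * 0.95 = 361.95 W

361.95 W
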